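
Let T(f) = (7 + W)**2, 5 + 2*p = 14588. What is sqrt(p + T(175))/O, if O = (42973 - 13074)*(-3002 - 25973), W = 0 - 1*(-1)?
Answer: -sqrt(29422)/1732647050 ≈ -9.8998e-8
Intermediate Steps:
W = 1 (W = 0 + 1 = 1)
p = 14583/2 (p = -5/2 + (1/2)*14588 = -5/2 + 7294 = 14583/2 ≈ 7291.5)
T(f) = 64 (T(f) = (7 + 1)**2 = 8**2 = 64)
O = -866323525 (O = 29899*(-28975) = -866323525)
sqrt(p + T(175))/O = sqrt(14583/2 + 64)/(-866323525) = sqrt(14711/2)*(-1/866323525) = (sqrt(29422)/2)*(-1/866323525) = -sqrt(29422)/1732647050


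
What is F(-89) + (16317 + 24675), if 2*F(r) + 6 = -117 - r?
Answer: 40975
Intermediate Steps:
F(r) = -123/2 - r/2 (F(r) = -3 + (-117 - r)/2 = -3 + (-117/2 - r/2) = -123/2 - r/2)
F(-89) + (16317 + 24675) = (-123/2 - 1/2*(-89)) + (16317 + 24675) = (-123/2 + 89/2) + 40992 = -17 + 40992 = 40975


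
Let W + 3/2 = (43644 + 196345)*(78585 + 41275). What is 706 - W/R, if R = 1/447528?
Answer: -12873179410761122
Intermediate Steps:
R = 1/447528 ≈ 2.2345e-6
W = 57530163077/2 (W = -3/2 + (43644 + 196345)*(78585 + 41275) = -3/2 + 239989*119860 = -3/2 + 28765081540 = 57530163077/2 ≈ 2.8765e+10)
706 - W/R = 706 - 57530163077/(2*1/447528) = 706 - 57530163077*447528/2 = 706 - 1*12873179410761828 = 706 - 12873179410761828 = -12873179410761122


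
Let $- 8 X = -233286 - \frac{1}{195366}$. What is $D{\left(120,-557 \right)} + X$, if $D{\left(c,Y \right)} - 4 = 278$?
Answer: $\frac{46016898373}{1562928} \approx 29443.0$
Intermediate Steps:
$D{\left(c,Y \right)} = 282$ ($D{\left(c,Y \right)} = 4 + 278 = 282$)
$X = \frac{45576152677}{1562928}$ ($X = - \frac{-233286 - \frac{1}{195366}}{8} = \left(- \frac{1}{8}\right) \left(- \frac{45576152677}{195366}\right) = \frac{45576152677}{1562928} \approx 29161.0$)
$D{\left(120,-557 \right)} + X = 282 + \frac{45576152677}{1562928} = \frac{46016898373}{1562928}$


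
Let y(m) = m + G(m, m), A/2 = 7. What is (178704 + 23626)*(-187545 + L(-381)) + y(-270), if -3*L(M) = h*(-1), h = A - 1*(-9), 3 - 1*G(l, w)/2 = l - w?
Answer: -113833286752/3 ≈ -3.7944e+10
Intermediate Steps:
A = 14 (A = 2*7 = 14)
G(l, w) = 6 - 2*l + 2*w (G(l, w) = 6 - 2*(l - w) = 6 + (-2*l + 2*w) = 6 - 2*l + 2*w)
h = 23 (h = 14 - 1*(-9) = 14 + 9 = 23)
y(m) = 6 + m (y(m) = m + (6 - 2*m + 2*m) = m + 6 = 6 + m)
L(M) = 23/3 (L(M) = -23*(-1)/3 = -⅓*(-23) = 23/3)
(178704 + 23626)*(-187545 + L(-381)) + y(-270) = (178704 + 23626)*(-187545 + 23/3) + (6 - 270) = 202330*(-562612/3) - 264 = -113833285960/3 - 264 = -113833286752/3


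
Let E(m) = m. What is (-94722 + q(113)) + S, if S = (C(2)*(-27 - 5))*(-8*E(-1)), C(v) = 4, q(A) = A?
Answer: -95633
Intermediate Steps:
S = -1024 (S = (4*(-27 - 5))*(-8*(-1)) = (4*(-32))*8 = -128*8 = -1024)
(-94722 + q(113)) + S = (-94722 + 113) - 1024 = -94609 - 1024 = -95633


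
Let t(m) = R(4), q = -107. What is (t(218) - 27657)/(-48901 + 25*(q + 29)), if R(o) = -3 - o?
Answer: 27664/50851 ≈ 0.54402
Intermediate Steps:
t(m) = -7 (t(m) = -3 - 1*4 = -3 - 4 = -7)
(t(218) - 27657)/(-48901 + 25*(q + 29)) = (-7 - 27657)/(-48901 + 25*(-107 + 29)) = -27664/(-48901 + 25*(-78)) = -27664/(-48901 - 1950) = -27664/(-50851) = -27664*(-1/50851) = 27664/50851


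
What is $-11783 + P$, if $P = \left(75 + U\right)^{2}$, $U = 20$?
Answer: $-2758$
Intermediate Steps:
$P = 9025$ ($P = \left(75 + 20\right)^{2} = 95^{2} = 9025$)
$-11783 + P = -11783 + 9025 = -2758$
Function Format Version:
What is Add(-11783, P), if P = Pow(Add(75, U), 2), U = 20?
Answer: -2758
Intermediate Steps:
P = 9025 (P = Pow(Add(75, 20), 2) = Pow(95, 2) = 9025)
Add(-11783, P) = Add(-11783, 9025) = -2758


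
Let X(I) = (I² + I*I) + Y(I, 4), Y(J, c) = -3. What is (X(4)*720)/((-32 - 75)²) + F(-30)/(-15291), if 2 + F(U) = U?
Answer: 319642448/175066659 ≈ 1.8258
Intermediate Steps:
F(U) = -2 + U
X(I) = -3 + 2*I² (X(I) = (I² + I*I) - 3 = (I² + I²) - 3 = 2*I² - 3 = -3 + 2*I²)
(X(4)*720)/((-32 - 75)²) + F(-30)/(-15291) = ((-3 + 2*4²)*720)/((-32 - 75)²) + (-2 - 30)/(-15291) = ((-3 + 2*16)*720)/((-107)²) - 32*(-1/15291) = ((-3 + 32)*720)/11449 + 32/15291 = (29*720)*(1/11449) + 32/15291 = 20880*(1/11449) + 32/15291 = 20880/11449 + 32/15291 = 319642448/175066659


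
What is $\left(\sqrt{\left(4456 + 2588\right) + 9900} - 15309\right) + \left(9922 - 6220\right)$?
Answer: $-11607 + 4 \sqrt{1059} \approx -11477.0$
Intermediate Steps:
$\left(\sqrt{\left(4456 + 2588\right) + 9900} - 15309\right) + \left(9922 - 6220\right) = \left(\sqrt{7044 + 9900} - 15309\right) + \left(9922 - 6220\right) = \left(\sqrt{16944} - 15309\right) + 3702 = \left(4 \sqrt{1059} - 15309\right) + 3702 = \left(-15309 + 4 \sqrt{1059}\right) + 3702 = -11607 + 4 \sqrt{1059}$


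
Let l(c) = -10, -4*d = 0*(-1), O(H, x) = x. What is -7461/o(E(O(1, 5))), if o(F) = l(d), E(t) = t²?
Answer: 7461/10 ≈ 746.10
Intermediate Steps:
d = 0 (d = -0*(-1) = -¼*0 = 0)
o(F) = -10
-7461/o(E(O(1, 5))) = -7461/(-10) = -7461*(-⅒) = 7461/10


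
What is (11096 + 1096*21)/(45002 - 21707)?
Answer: 34112/23295 ≈ 1.4643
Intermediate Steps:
(11096 + 1096*21)/(45002 - 21707) = (11096 + 23016)/23295 = 34112*(1/23295) = 34112/23295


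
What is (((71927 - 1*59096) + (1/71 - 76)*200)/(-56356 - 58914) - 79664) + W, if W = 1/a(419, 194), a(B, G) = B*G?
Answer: -13249283727182199/166314610655 ≈ -79664.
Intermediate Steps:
W = 1/81286 (W = 1/(419*194) = 1/81286 ≈ 1.2302e-5)
(((71927 - 1*59096) + (1/71 - 76)*200)/(-56356 - 58914) - 79664) + W = (((71927 - 1*59096) + (1/71 - 76)*200)/(-56356 - 58914) - 79664) + 1/81286 = (((71927 - 59096) + (1/71 - 76)*200)/(-115270) - 79664) + 1/81286 = ((12831 - 5395/71*200)*(-1/115270) - 79664) + 1/81286 = ((12831 - 1079000/71)*(-1/115270) - 79664) + 1/81286 = (-167999/71*(-1/115270) - 79664) + 1/81286 = (167999/8184170 - 79664) + 1/81286 = -651983550881/8184170 + 1/81286 = -13249283727182199/166314610655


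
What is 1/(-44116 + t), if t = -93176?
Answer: -1/137292 ≈ -7.2837e-6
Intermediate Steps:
1/(-44116 + t) = 1/(-44116 - 93176) = 1/(-137292) = -1/137292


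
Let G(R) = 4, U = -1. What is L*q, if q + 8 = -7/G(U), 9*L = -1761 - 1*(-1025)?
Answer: 2392/3 ≈ 797.33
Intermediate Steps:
L = -736/9 (L = (-1761 - 1*(-1025))/9 = (-1761 + 1025)/9 = (1/9)*(-736) = -736/9 ≈ -81.778)
q = -39/4 (q = -8 - 7/4 = -39/4 ≈ -9.7500)
L*q = -736/9*(-39/4) = 2392/3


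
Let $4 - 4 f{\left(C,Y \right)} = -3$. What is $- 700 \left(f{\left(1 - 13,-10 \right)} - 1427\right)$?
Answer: $997675$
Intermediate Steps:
$f{\left(C,Y \right)} = \frac{7}{4}$ ($f{\left(C,Y \right)} = 1 - - \frac{3}{4} = 1 + \frac{3}{4} = \frac{7}{4}$)
$- 700 \left(f{\left(1 - 13,-10 \right)} - 1427\right) = - 700 \left(\frac{7}{4} - 1427\right) = \left(-700\right) \left(- \frac{5701}{4}\right) = 997675$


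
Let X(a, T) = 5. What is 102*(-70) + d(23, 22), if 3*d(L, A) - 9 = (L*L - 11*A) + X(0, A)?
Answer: -21119/3 ≈ -7039.7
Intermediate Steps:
d(L, A) = 14/3 - 11*A/3 + L²/3 (d(L, A) = 3 + ((L*L - 11*A) + 5)/3 = 3 + ((L² - 11*A) + 5)/3 = 3 + (5 + L² - 11*A)/3 = 3 + (5/3 - 11*A/3 + L²/3) = 14/3 - 11*A/3 + L²/3)
102*(-70) + d(23, 22) = 102*(-70) + (14/3 - 11/3*22 + (⅓)*23²) = -7140 + (14/3 - 242/3 + (⅓)*529) = -7140 + (14/3 - 242/3 + 529/3) = -7140 + 301/3 = -21119/3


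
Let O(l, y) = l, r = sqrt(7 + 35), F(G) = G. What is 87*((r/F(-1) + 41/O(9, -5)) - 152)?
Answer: -38483/3 - 87*sqrt(42) ≈ -13391.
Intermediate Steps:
r = sqrt(42) ≈ 6.4807
87*((r/F(-1) + 41/O(9, -5)) - 152) = 87*((sqrt(42)/(-1) + 41/9) - 152) = 87*((sqrt(42)*(-1) + 41*(1/9)) - 152) = 87*((-sqrt(42) + 41/9) - 152) = 87*((41/9 - sqrt(42)) - 152) = 87*(-1327/9 - sqrt(42)) = -38483/3 - 87*sqrt(42)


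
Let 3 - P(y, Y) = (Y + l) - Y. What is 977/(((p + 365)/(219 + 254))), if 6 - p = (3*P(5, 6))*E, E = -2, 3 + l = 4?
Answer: 462121/383 ≈ 1206.6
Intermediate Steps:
l = 1 (l = -3 + 4 = 1)
P(y, Y) = 2 (P(y, Y) = 3 - ((Y + 1) - Y) = 3 - ((1 + Y) - Y) = 3 - 1*1 = 3 - 1 = 2)
p = 18 (p = 6 - 3*2*(-2) = 6 - 6*(-2) = 6 - 1*(-12) = 6 + 12 = 18)
977/(((p + 365)/(219 + 254))) = 977/(((18 + 365)/(219 + 254))) = 977/((383/473)) = 977/((383*(1/473))) = 977/(383/473) = 977*(473/383) = 462121/383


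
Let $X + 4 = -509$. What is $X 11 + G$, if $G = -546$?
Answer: $-6189$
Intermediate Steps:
$X = -513$ ($X = -4 - 509 = -513$)
$X 11 + G = \left(-513\right) 11 - 546 = -5643 - 546 = -6189$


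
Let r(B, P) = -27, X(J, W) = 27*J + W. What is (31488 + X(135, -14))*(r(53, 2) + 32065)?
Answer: 1125142522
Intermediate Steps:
X(J, W) = W + 27*J
(31488 + X(135, -14))*(r(53, 2) + 32065) = (31488 + (-14 + 27*135))*(-27 + 32065) = (31488 + (-14 + 3645))*32038 = (31488 + 3631)*32038 = 35119*32038 = 1125142522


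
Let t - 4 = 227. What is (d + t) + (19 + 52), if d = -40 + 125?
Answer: 387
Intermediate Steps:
t = 231 (t = 4 + 227 = 231)
d = 85
(d + t) + (19 + 52) = (85 + 231) + (19 + 52) = 316 + 71 = 387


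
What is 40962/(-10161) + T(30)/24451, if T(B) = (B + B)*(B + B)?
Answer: -321660754/82815537 ≈ -3.8841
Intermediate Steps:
T(B) = 4*B**2 (T(B) = (2*B)*(2*B) = 4*B**2)
40962/(-10161) + T(30)/24451 = 40962/(-10161) + (4*30**2)/24451 = 40962*(-1/10161) + (4*900)*(1/24451) = -13654/3387 + 3600*(1/24451) = -13654/3387 + 3600/24451 = -321660754/82815537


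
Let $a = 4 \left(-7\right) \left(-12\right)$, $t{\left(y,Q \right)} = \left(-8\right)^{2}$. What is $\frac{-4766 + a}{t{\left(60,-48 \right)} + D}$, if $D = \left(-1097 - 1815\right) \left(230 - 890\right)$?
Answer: $- \frac{2215}{960992} \approx -0.0023049$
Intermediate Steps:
$t{\left(y,Q \right)} = 64$
$a = 336$ ($a = \left(-28\right) \left(-12\right) = 336$)
$D = 1921920$ ($D = \left(-2912\right) \left(-660\right) = 1921920$)
$\frac{-4766 + a}{t{\left(60,-48 \right)} + D} = \frac{-4766 + 336}{64 + 1921920} = - \frac{4430}{1921984} = \left(-4430\right) \frac{1}{1921984} = - \frac{2215}{960992}$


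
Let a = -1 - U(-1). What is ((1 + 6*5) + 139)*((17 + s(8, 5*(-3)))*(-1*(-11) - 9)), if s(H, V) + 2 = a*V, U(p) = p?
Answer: 5100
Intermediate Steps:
a = 0 (a = -1 - 1*(-1) = -1 + 1 = 0)
s(H, V) = -2 (s(H, V) = -2 + 0*V = -2 + 0 = -2)
((1 + 6*5) + 139)*((17 + s(8, 5*(-3)))*(-1*(-11) - 9)) = ((1 + 6*5) + 139)*((17 - 2)*(-1*(-11) - 9)) = ((1 + 30) + 139)*(15*(11 - 9)) = (31 + 139)*(15*2) = 170*30 = 5100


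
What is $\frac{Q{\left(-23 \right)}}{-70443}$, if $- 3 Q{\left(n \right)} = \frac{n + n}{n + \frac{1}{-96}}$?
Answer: $\frac{1472}{155608587} \approx 9.4596 \cdot 10^{-6}$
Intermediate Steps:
$Q{\left(n \right)} = - \frac{2 n}{3 \left(- \frac{1}{96} + n\right)}$ ($Q{\left(n \right)} = - \frac{\left(n + n\right) \frac{1}{n + \frac{1}{-96}}}{3} = - \frac{2 n \frac{1}{n - \frac{1}{96}}}{3} = - \frac{2 n \frac{1}{- \frac{1}{96} + n}}{3} = - \frac{2 n}{3 \left(- \frac{1}{96} + n\right)}$)
$\frac{Q{\left(-23 \right)}}{-70443} = \frac{\left(-64\right) \left(-23\right) \frac{1}{-1 + 96 \left(-23\right)}}{-70443} = \left(-64\right) \left(-23\right) \frac{1}{-1 - 2208} \left(- \frac{1}{70443}\right) = \left(-64\right) \left(-23\right) \frac{1}{-2209} \left(- \frac{1}{70443}\right) = \left(-64\right) \left(-23\right) \left(- \frac{1}{2209}\right) \left(- \frac{1}{70443}\right) = \left(- \frac{1472}{2209}\right) \left(- \frac{1}{70443}\right) = \frac{1472}{155608587}$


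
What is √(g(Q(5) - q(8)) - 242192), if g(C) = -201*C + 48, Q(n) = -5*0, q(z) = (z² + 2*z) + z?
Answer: 2*I*√56114 ≈ 473.77*I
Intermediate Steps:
q(z) = z² + 3*z
Q(n) = 0
g(C) = 48 - 201*C
√(g(Q(5) - q(8)) - 242192) = √((48 - 201*(0 - 8*(3 + 8))) - 242192) = √((48 - 201*(0 - 8*11)) - 242192) = √((48 - 201*(0 - 1*88)) - 242192) = √((48 - 201*(0 - 88)) - 242192) = √((48 - 201*(-88)) - 242192) = √((48 + 17688) - 242192) = √(17736 - 242192) = √(-224456) = 2*I*√56114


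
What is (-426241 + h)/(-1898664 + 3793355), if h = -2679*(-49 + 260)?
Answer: -991510/1894691 ≈ -0.52331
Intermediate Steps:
h = -565269 (h = -2679*211 = -565269)
(-426241 + h)/(-1898664 + 3793355) = (-426241 - 565269)/(-1898664 + 3793355) = -991510/1894691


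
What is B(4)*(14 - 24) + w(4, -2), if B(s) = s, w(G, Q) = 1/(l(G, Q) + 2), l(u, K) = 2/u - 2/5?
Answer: -830/21 ≈ -39.524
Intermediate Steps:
l(u, K) = -⅖ + 2/u (l(u, K) = 2/u - 2*⅕ = 2/u - ⅖ = -⅖ + 2/u)
w(G, Q) = 1/(8/5 + 2/G) (w(G, Q) = 1/((-⅖ + 2/G) + 2) = 1/(8/5 + 2/G))
B(4)*(14 - 24) + w(4, -2) = 4*(14 - 24) + (5/2)*4/(5 + 4*4) = 4*(-10) + (5/2)*4/(5 + 16) = -40 + (5/2)*4/21 = -40 + (5/2)*4*(1/21) = -40 + 10/21 = -830/21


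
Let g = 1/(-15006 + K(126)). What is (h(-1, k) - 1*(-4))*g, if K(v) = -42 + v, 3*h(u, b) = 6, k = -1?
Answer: -1/2487 ≈ -0.00040209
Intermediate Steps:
h(u, b) = 2 (h(u, b) = (⅓)*6 = 2)
g = -1/14922 (g = 1/(-15006 + (-42 + 126)) = 1/(-15006 + 84) = 1/(-14922) = -1/14922 ≈ -6.7015e-5)
(h(-1, k) - 1*(-4))*g = (2 - 1*(-4))*(-1/14922) = (2 + 4)*(-1/14922) = 6*(-1/14922) = -1/2487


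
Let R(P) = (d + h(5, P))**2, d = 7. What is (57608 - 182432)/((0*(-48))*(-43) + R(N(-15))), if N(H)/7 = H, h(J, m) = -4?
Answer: -41608/3 ≈ -13869.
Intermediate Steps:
N(H) = 7*H
R(P) = 9 (R(P) = (7 - 4)**2 = 3**2 = 9)
(57608 - 182432)/((0*(-48))*(-43) + R(N(-15))) = (57608 - 182432)/((0*(-48))*(-43) + 9) = -124824/(0*(-43) + 9) = -124824/(0 + 9) = -124824/9 = -124824*1/9 = -41608/3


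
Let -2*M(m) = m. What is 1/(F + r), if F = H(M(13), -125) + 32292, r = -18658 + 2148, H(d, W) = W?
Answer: 1/15657 ≈ 6.3869e-5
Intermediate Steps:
M(m) = -m/2
r = -16510
F = 32167 (F = -125 + 32292 = 32167)
1/(F + r) = 1/(32167 - 16510) = 1/15657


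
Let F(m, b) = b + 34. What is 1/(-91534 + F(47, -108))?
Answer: -1/91608 ≈ -1.0916e-5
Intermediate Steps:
F(m, b) = 34 + b
1/(-91534 + F(47, -108)) = 1/(-91534 + (34 - 108)) = 1/(-91534 - 74) = 1/(-91608) = -1/91608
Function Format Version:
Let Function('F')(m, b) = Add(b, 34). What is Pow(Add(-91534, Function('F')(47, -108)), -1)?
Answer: Rational(-1, 91608) ≈ -1.0916e-5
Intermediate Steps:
Function('F')(m, b) = Add(34, b)
Pow(Add(-91534, Function('F')(47, -108)), -1) = Pow(Add(-91534, Add(34, -108)), -1) = Pow(Add(-91534, -74), -1) = Pow(-91608, -1) = Rational(-1, 91608)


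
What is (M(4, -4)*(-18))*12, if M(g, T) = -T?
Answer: -864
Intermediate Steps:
(M(4, -4)*(-18))*12 = (-1*(-4)*(-18))*12 = (4*(-18))*12 = -72*12 = -864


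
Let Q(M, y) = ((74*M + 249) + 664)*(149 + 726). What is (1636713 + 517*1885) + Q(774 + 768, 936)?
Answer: 103254633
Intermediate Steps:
Q(M, y) = 798875 + 64750*M (Q(M, y) = ((249 + 74*M) + 664)*875 = (913 + 74*M)*875 = 798875 + 64750*M)
(1636713 + 517*1885) + Q(774 + 768, 936) = (1636713 + 517*1885) + (798875 + 64750*(774 + 768)) = (1636713 + 974545) + (798875 + 64750*1542) = 2611258 + (798875 + 99844500) = 2611258 + 100643375 = 103254633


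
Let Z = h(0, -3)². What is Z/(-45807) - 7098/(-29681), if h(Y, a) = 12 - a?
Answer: 106153287/453199189 ≈ 0.23423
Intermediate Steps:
Z = 225 (Z = (12 - 1*(-3))² = (12 + 3)² = 15² = 225)
Z/(-45807) - 7098/(-29681) = 225/(-45807) - 7098/(-29681) = 225*(-1/45807) - 7098*(-1/29681) = -75/15269 + 7098/29681 = 106153287/453199189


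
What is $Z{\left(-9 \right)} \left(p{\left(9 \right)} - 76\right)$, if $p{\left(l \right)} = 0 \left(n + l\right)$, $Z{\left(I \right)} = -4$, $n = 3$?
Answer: $304$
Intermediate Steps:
$p{\left(l \right)} = 0$ ($p{\left(l \right)} = 0 \left(3 + l\right) = 0$)
$Z{\left(-9 \right)} \left(p{\left(9 \right)} - 76\right) = - 4 \left(0 - 76\right) = \left(-4\right) \left(-76\right) = 304$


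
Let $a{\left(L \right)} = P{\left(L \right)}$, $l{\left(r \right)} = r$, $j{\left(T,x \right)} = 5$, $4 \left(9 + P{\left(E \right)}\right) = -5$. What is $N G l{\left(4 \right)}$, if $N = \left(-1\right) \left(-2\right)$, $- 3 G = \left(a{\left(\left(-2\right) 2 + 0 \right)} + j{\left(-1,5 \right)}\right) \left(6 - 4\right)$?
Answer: $28$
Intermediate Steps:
$P{\left(E \right)} = - \frac{41}{4}$ ($P{\left(E \right)} = -9 + \frac{1}{4} \left(-5\right) = -9 - \frac{5}{4} = - \frac{41}{4}$)
$a{\left(L \right)} = - \frac{41}{4}$
$G = \frac{7}{2}$ ($G = - \frac{\left(- \frac{41}{4} + 5\right) \left(6 - 4\right)}{3} = - \frac{\left(- \frac{21}{4}\right) 2}{3} = \left(- \frac{1}{3}\right) \left(- \frac{21}{2}\right) = \frac{7}{2} \approx 3.5$)
$N = 2$
$N G l{\left(4 \right)} = 2 \cdot \frac{7}{2} \cdot 4 = 7 \cdot 4 = 28$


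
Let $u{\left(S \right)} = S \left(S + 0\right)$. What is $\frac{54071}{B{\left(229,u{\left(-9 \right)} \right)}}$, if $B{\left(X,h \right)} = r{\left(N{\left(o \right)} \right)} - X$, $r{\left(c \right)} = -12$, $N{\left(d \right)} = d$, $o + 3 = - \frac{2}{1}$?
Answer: $- \frac{54071}{241} \approx -224.36$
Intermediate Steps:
$o = -5$ ($o = -3 - \frac{2}{1} = -3 - 2 = -5$)
$u{\left(S \right)} = S^{2}$ ($u{\left(S \right)} = S S = S^{2}$)
$B{\left(X,h \right)} = -12 - X$
$\frac{54071}{B{\left(229,u{\left(-9 \right)} \right)}} = \frac{54071}{-12 - 229} = \frac{54071}{-241} = 54071 \left(- \frac{1}{241}\right) = - \frac{54071}{241}$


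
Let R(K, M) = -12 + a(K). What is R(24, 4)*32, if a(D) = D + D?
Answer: 1152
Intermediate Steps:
a(D) = 2*D
R(K, M) = -12 + 2*K
R(24, 4)*32 = (-12 + 2*24)*32 = (-12 + 48)*32 = 36*32 = 1152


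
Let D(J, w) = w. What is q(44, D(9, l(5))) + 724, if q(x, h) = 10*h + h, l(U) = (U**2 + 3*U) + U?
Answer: 1219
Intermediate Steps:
l(U) = U**2 + 4*U
q(x, h) = 11*h
q(44, D(9, l(5))) + 724 = 11*(5*(4 + 5)) + 724 = 11*(5*9) + 724 = 11*45 + 724 = 495 + 724 = 1219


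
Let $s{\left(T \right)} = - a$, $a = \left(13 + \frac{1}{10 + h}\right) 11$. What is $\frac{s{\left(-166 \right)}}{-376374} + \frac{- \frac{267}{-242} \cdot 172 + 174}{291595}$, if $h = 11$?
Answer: $\frac{227119492297}{139435820581365} \approx 0.0016288$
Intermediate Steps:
$a = \frac{3014}{21}$ ($a = \left(13 + \frac{1}{10 + 11}\right) 11 = \left(13 + \frac{1}{21}\right) 11 = \frac{274}{21} \cdot 11 = \frac{3014}{21} \approx 143.52$)
$s{\left(T \right)} = - \frac{3014}{21}$ ($s{\left(T \right)} = \left(-1\right) \frac{3014}{21} = - \frac{3014}{21}$)
$\frac{s{\left(-166 \right)}}{-376374} + \frac{- \frac{267}{-242} \cdot 172 + 174}{291595} = - \frac{3014}{21 \left(-376374\right)} + \frac{- \frac{267}{-242} \cdot 172 + 174}{291595} = \left(- \frac{3014}{21}\right) \left(- \frac{1}{376374}\right) + \left(\left(-267\right) \left(- \frac{1}{242}\right) 172 + 174\right) \frac{1}{291595} = \frac{1507}{3951927} + \left(\frac{267}{242} \cdot 172 + 174\right) \frac{1}{291595} = \frac{1507}{3951927} + \left(\frac{22962}{121} + 174\right) \frac{1}{291595} = \frac{1507}{3951927} + \frac{44016}{121} \cdot \frac{1}{291595} = \frac{1507}{3951927} + \frac{44016}{35282995} = \frac{227119492297}{139435820581365}$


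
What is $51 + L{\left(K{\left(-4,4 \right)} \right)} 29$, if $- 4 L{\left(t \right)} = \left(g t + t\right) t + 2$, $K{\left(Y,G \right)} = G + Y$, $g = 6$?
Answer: $\frac{73}{2} \approx 36.5$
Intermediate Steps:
$L{\left(t \right)} = - \frac{1}{2} - \frac{7 t^{2}}{4}$ ($L{\left(t \right)} = - \frac{\left(6 t + t\right) t + 2}{4} = - \frac{7 t t + 2}{4} = - \frac{7 t^{2} + 2}{4} = - \frac{2 + 7 t^{2}}{4} = - \frac{1}{2} - \frac{7 t^{2}}{4}$)
$51 + L{\left(K{\left(-4,4 \right)} \right)} 29 = 51 + \left(- \frac{1}{2} - \frac{7 \left(4 - 4\right)^{2}}{4}\right) 29 = 51 + \left(- \frac{1}{2} - \frac{7 \cdot 0^{2}}{4}\right) 29 = 51 + \left(- \frac{1}{2} - 0\right) 29 = 51 + \left(- \frac{1}{2} + 0\right) 29 = 51 - \frac{29}{2} = \frac{73}{2}$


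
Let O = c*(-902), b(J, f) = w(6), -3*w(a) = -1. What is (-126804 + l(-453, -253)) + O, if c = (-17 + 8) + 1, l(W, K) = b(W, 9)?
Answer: -358763/3 ≈ -1.1959e+5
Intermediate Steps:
w(a) = ⅓ (w(a) = -⅓*(-1) = ⅓)
b(J, f) = ⅓
l(W, K) = ⅓
c = -8 (c = -9 + 1 = -8)
O = 7216 (O = -8*(-902) = 7216)
(-126804 + l(-453, -253)) + O = (-126804 + ⅓) + 7216 = -380411/3 + 7216 = -358763/3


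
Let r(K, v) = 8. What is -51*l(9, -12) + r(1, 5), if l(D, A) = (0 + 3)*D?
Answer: -1369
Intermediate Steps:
l(D, A) = 3*D
-51*l(9, -12) + r(1, 5) = -153*9 + 8 = -51*27 + 8 = -1377 + 8 = -1369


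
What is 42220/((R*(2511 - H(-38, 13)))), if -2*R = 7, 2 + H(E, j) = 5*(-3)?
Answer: -10555/2212 ≈ -4.7717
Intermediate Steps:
H(E, j) = -17 (H(E, j) = -2 + 5*(-3) = -2 - 15 = -17)
R = -7/2 (R = -1/2*7 = -7/2 ≈ -3.5000)
42220/((R*(2511 - H(-38, 13)))) = 42220/((-7*(2511 - 1*(-17))/2)) = 42220/((-7*(2511 + 17)/2)) = 42220/((-7/2*2528)) = 42220/(-8848) = 42220*(-1/8848) = -10555/2212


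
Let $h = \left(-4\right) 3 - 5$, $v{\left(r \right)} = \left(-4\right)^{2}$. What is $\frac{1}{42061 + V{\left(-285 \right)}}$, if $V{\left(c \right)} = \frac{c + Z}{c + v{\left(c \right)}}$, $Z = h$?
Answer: $\frac{269}{11314711} \approx 2.3774 \cdot 10^{-5}$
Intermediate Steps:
$v{\left(r \right)} = 16$
$h = -17$ ($h = -12 - 5 = -17$)
$Z = -17$
$V{\left(c \right)} = \frac{-17 + c}{16 + c}$ ($V{\left(c \right)} = \frac{c - 17}{c + 16} = \frac{-17 + c}{16 + c}$)
$\frac{1}{42061 + V{\left(-285 \right)}} = \frac{1}{42061 + \frac{-17 - 285}{16 - 285}} = \frac{1}{42061 + \frac{1}{-269} \left(-302\right)} = \frac{1}{42061 - - \frac{302}{269}} = \frac{1}{42061 + \frac{302}{269}} = \frac{1}{\frac{11314711}{269}} = \frac{269}{11314711}$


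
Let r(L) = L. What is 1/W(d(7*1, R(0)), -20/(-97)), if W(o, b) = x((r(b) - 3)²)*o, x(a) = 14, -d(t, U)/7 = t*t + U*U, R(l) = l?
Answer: -1/4802 ≈ -0.00020825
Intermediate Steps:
d(t, U) = -7*U² - 7*t² (d(t, U) = -7*(t*t + U*U) = -7*(t² + U²) = -7*(U² + t²) = -7*U² - 7*t²)
W(o, b) = 14*o
1/W(d(7*1, R(0)), -20/(-97)) = 1/(14*(-7*0² - 7*(7*1)²)) = 1/(14*(-7*0 - 7*7²)) = 1/(14*(0 - 7*49)) = 1/(14*(0 - 343)) = 1/(14*(-343)) = 1/(-4802) = -1/4802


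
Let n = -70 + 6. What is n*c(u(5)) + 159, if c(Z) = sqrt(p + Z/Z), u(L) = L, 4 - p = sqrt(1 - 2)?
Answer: 159 - 64*sqrt(5 - I) ≈ 15.185 + 14.241*I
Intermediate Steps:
p = 4 - I (p = 4 - sqrt(1 - 2) = 4 - sqrt(-1) = 4 - I ≈ 4.0 - 1.0*I)
n = -64
c(Z) = sqrt(5 - I) (c(Z) = sqrt((4 - I) + Z/Z) = sqrt((4 - I) + 1) = sqrt(5 - I))
n*c(u(5)) + 159 = -64*sqrt(5 - I) + 159 = 159 - 64*sqrt(5 - I)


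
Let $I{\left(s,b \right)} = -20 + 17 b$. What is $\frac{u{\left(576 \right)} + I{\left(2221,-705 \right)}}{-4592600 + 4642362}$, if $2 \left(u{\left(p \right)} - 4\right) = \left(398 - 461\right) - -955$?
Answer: $- \frac{11555}{49762} \approx -0.23221$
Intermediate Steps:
$u{\left(p \right)} = 450$ ($u{\left(p \right)} = 4 + \frac{\left(398 - 461\right) - -955}{2} = 4 + \frac{\left(398 - 461\right) + 955}{2} = 4 + \frac{-63 + 955}{2} = 4 + \frac{1}{2} \cdot 892 = 4 + 446 = 450$)
$\frac{u{\left(576 \right)} + I{\left(2221,-705 \right)}}{-4592600 + 4642362} = \frac{450 + \left(-20 + 17 \left(-705\right)\right)}{-4592600 + 4642362} = \frac{450 - 12005}{49762} = \left(450 - 12005\right) \frac{1}{49762} = \left(-11555\right) \frac{1}{49762} = - \frac{11555}{49762}$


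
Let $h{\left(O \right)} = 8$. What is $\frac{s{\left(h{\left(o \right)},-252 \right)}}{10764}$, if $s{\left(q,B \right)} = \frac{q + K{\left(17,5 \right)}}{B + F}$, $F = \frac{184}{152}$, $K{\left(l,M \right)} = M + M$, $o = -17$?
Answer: $- \frac{19}{2849470} \approx -6.6679 \cdot 10^{-6}$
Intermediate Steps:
$K{\left(l,M \right)} = 2 M$
$F = \frac{23}{19}$ ($F = 184 \cdot \frac{1}{152} = \frac{23}{19} \approx 1.2105$)
$s{\left(q,B \right)} = \frac{10 + q}{\frac{23}{19} + B}$ ($s{\left(q,B \right)} = \frac{q + 2 \cdot 5}{B + \frac{23}{19}} = \frac{q + 10}{\frac{23}{19} + B} = \frac{10 + q}{\frac{23}{19} + B}$)
$\frac{s{\left(h{\left(o \right)},-252 \right)}}{10764} = \frac{19 \frac{1}{23 + 19 \left(-252\right)} \left(10 + 8\right)}{10764} = 19 \frac{1}{23 - 4788} \cdot 18 \cdot \frac{1}{10764} = 19 \frac{1}{-4765} \cdot 18 \cdot \frac{1}{10764} = 19 \left(- \frac{1}{4765}\right) 18 \cdot \frac{1}{10764} = \left(- \frac{342}{4765}\right) \frac{1}{10764} = - \frac{19}{2849470}$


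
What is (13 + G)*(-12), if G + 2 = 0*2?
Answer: -132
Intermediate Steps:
G = -2 (G = -2 + 0*2 = -2 + 0 = -2)
(13 + G)*(-12) = (13 - 2)*(-12) = 11*(-12) = -132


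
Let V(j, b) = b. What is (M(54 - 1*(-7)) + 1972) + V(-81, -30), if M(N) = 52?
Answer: 1994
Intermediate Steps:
(M(54 - 1*(-7)) + 1972) + V(-81, -30) = (52 + 1972) - 30 = 2024 - 30 = 1994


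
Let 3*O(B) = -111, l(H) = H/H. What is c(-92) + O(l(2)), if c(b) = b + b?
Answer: -221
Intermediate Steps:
c(b) = 2*b
l(H) = 1
O(B) = -37 (O(B) = (⅓)*(-111) = -37)
c(-92) + O(l(2)) = 2*(-92) - 37 = -184 - 37 = -221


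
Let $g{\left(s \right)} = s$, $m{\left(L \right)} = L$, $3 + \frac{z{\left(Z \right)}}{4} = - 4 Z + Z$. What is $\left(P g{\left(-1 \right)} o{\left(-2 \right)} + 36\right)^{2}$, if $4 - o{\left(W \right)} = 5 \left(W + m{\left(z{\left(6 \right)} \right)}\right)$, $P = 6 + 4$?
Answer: $18524416$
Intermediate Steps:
$z{\left(Z \right)} = -12 - 12 Z$ ($z{\left(Z \right)} = -12 + 4 \left(- 4 Z + Z\right) = -12 + 4 \left(- 3 Z\right) = -12 - 12 Z$)
$P = 10$
$o{\left(W \right)} = 424 - 5 W$ ($o{\left(W \right)} = 4 - 5 \left(W - 84\right) = 4 - 5 \left(-84 + W\right) = 4 - \left(-420 + 5 W\right) = 424 - 5 W$)
$\left(P g{\left(-1 \right)} o{\left(-2 \right)} + 36\right)^{2} = \left(10 \left(-1\right) \left(424 - -10\right) + 36\right)^{2} = \left(- 10 \left(424 + 10\right) + 36\right)^{2} = \left(\left(-10\right) 434 + 36\right)^{2} = \left(-4340 + 36\right)^{2} = \left(-4304\right)^{2} = 18524416$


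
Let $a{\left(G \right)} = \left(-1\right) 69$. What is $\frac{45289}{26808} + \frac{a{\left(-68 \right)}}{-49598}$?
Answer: $\frac{1124046787}{664811592} \approx 1.6908$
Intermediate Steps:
$a{\left(G \right)} = -69$
$\frac{45289}{26808} + \frac{a{\left(-68 \right)}}{-49598} = \frac{45289}{26808} - \frac{69}{-49598} = 45289 \cdot \frac{1}{26808} - - \frac{69}{49598} = \frac{45289}{26808} + \frac{69}{49598} = \frac{1124046787}{664811592}$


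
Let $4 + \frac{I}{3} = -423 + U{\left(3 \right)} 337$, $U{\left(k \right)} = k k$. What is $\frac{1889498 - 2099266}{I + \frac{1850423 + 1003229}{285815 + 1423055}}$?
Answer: $- \frac{22404140135}{835174957} \approx -26.826$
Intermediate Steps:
$U{\left(k \right)} = k^{2}$
$I = 7818$ ($I = -12 + 3 \left(-423 + 3^{2} \cdot 337\right) = -12 + 3 \left(-423 + 9 \cdot 337\right) = -12 + 3 \left(-423 + 3033\right) = -12 + 3 \cdot 2610 = -12 + 7830 = 7818$)
$\frac{1889498 - 2099266}{I + \frac{1850423 + 1003229}{285815 + 1423055}} = \frac{1889498 - 2099266}{7818 + \frac{1850423 + 1003229}{285815 + 1423055}} = - \frac{209768}{7818 + \frac{2853652}{1708870}} = - \frac{209768}{7818 + 2853652 \cdot \frac{1}{1708870}} = - \frac{209768}{7818 + \frac{1426826}{854435}} = - \frac{209768}{\frac{6681399656}{854435}} = \left(-209768\right) \frac{854435}{6681399656} = - \frac{22404140135}{835174957}$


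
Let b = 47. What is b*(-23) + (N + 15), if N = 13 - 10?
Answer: -1063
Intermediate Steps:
N = 3
b*(-23) + (N + 15) = 47*(-23) + (3 + 15) = -1081 + 18 = -1063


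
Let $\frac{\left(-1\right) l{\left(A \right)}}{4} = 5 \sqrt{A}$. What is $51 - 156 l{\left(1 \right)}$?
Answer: $3171$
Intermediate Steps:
$l{\left(A \right)} = - 20 \sqrt{A}$ ($l{\left(A \right)} = - 4 \cdot 5 \sqrt{A} = - 20 \sqrt{A}$)
$51 - 156 l{\left(1 \right)} = 51 - 156 \left(- 20 \sqrt{1}\right) = 51 - 156 \left(\left(-20\right) 1\right) = 51 - -3120 = 51 + 3120 = 3171$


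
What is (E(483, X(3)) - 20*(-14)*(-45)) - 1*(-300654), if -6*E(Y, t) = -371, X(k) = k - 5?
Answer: 1728695/6 ≈ 2.8812e+5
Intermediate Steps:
X(k) = -5 + k
E(Y, t) = 371/6 (E(Y, t) = -⅙*(-371) = 371/6)
(E(483, X(3)) - 20*(-14)*(-45)) - 1*(-300654) = (371/6 - 20*(-14)*(-45)) - 1*(-300654) = (371/6 + 280*(-45)) + 300654 = (371/6 - 12600) + 300654 = -75229/6 + 300654 = 1728695/6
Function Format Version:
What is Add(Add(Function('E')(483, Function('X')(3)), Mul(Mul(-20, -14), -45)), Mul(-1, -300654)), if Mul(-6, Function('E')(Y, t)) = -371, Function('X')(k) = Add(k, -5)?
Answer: Rational(1728695, 6) ≈ 2.8812e+5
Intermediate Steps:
Function('X')(k) = Add(-5, k)
Function('E')(Y, t) = Rational(371, 6) (Function('E')(Y, t) = Mul(Rational(-1, 6), -371) = Rational(371, 6))
Add(Add(Function('E')(483, Function('X')(3)), Mul(Mul(-20, -14), -45)), Mul(-1, -300654)) = Add(Add(Rational(371, 6), Mul(Mul(-20, -14), -45)), Mul(-1, -300654)) = Add(Add(Rational(371, 6), Mul(280, -45)), 300654) = Add(Add(Rational(371, 6), -12600), 300654) = Add(Rational(-75229, 6), 300654) = Rational(1728695, 6)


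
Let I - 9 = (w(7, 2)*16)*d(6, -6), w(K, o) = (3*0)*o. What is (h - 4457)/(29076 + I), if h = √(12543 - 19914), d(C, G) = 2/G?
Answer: -4457/29085 + 3*I*√91/9695 ≈ -0.15324 + 0.0029518*I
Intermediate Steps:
w(K, o) = 0 (w(K, o) = 0*o = 0)
I = 9 (I = 9 + (0*16)*(2/(-6)) = 9 + 0*(2*(-⅙)) = 9 + 0*(-⅓) = 9 + 0 = 9)
h = 9*I*√91 (h = √(-7371) = 9*I*√91 ≈ 85.854*I)
(h - 4457)/(29076 + I) = (9*I*√91 - 4457)/(29076 + 9) = (-4457 + 9*I*√91)/29085 = (-4457 + 9*I*√91)*(1/29085) = -4457/29085 + 3*I*√91/9695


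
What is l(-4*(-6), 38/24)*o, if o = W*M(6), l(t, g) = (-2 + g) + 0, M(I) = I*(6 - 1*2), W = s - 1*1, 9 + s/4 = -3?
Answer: 490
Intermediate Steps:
s = -48 (s = -36 + 4*(-3) = -36 - 12 = -48)
W = -49 (W = -48 - 1*1 = -48 - 1 = -49)
M(I) = 4*I (M(I) = I*(6 - 2) = I*4 = 4*I)
l(t, g) = -2 + g
o = -1176 (o = -196*6 = -49*24 = -1176)
l(-4*(-6), 38/24)*o = (-2 + 38/24)*(-1176) = (-2 + 38*(1/24))*(-1176) = (-2 + 19/12)*(-1176) = -5/12*(-1176) = 490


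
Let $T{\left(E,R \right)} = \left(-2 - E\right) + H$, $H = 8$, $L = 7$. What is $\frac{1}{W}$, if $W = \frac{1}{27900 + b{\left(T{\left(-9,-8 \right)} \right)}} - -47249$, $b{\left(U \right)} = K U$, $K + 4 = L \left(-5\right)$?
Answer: $\frac{27315}{1290606436} \approx 2.1164 \cdot 10^{-5}$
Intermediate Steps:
$K = -39$ ($K = -4 + 7 \left(-5\right) = -4 - 35 = -39$)
$T{\left(E,R \right)} = 6 - E$ ($T{\left(E,R \right)} = \left(-2 - E\right) + 8 = 6 - E$)
$b{\left(U \right)} = - 39 U$
$W = \frac{1290606436}{27315}$ ($W = \frac{1}{27900 - 39 \left(6 - -9\right)} - -47249 = \frac{1}{27900 - 39 \left(6 + 9\right)} + 47249 = \frac{1}{27900 - 585} + 47249 = \frac{1}{27315} + 47249 = \frac{1290606436}{27315} \approx 47249.0$)
$\frac{1}{W} = \frac{1}{\frac{1290606436}{27315}} = \frac{27315}{1290606436}$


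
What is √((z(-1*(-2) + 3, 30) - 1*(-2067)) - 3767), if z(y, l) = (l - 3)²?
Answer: I*√971 ≈ 31.161*I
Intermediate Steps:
z(y, l) = (-3 + l)²
√((z(-1*(-2) + 3, 30) - 1*(-2067)) - 3767) = √(((-3 + 30)² - 1*(-2067)) - 3767) = √((27² + 2067) - 3767) = √((729 + 2067) - 3767) = √(2796 - 3767) = √(-971) = I*√971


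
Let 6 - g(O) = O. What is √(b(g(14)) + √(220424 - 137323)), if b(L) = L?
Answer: √(-8 + √83101) ≈ 16.741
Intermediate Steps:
g(O) = 6 - O
√(b(g(14)) + √(220424 - 137323)) = √((6 - 1*14) + √(220424 - 137323)) = √((6 - 14) + √83101) = √(-8 + √83101)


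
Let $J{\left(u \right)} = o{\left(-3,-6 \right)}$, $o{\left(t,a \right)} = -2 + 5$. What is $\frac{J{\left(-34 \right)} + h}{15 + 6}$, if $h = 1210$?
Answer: $\frac{1213}{21} \approx 57.762$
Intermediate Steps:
$o{\left(t,a \right)} = 3$
$J{\left(u \right)} = 3$
$\frac{J{\left(-34 \right)} + h}{15 + 6} = \frac{3 + 1210}{15 + 6} = \frac{1213}{21}$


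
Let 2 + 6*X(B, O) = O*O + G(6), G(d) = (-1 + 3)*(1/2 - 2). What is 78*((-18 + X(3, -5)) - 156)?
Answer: -13312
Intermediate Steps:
G(d) = -3 (G(d) = 2*(½ - 2) = 2*(-3/2) = -3)
X(B, O) = -⅚ + O²/6 (X(B, O) = -⅓ + (O*O - 3)/6 = -⅓ + (O² - 3)/6 = -⅓ + (-3 + O²)/6 = -⅓ + (-½ + O²/6) = -⅚ + O²/6)
78*((-18 + X(3, -5)) - 156) = 78*((-18 + (-⅚ + (⅙)*(-5)²)) - 156) = 78*((-18 + (-⅚ + (⅙)*25)) - 156) = 78*((-18 + (-⅚ + 25/6)) - 156) = 78*((-18 + 10/3) - 156) = 78*(-44/3 - 156) = 78*(-512/3) = -13312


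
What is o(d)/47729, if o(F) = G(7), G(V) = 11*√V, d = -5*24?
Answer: √7/4339 ≈ 0.00060976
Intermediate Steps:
d = -120
o(F) = 11*√7
o(d)/47729 = (11*√7)/47729 = (11*√7)*(1/47729) = √7/4339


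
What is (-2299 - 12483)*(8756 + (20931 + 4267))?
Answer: -501908028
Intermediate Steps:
(-2299 - 12483)*(8756 + (20931 + 4267)) = -14782*(8756 + 25198) = -14782*33954 = -501908028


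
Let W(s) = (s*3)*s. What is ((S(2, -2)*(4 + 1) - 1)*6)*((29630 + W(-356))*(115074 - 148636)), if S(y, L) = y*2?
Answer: -1568068056984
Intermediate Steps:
S(y, L) = 2*y
W(s) = 3*s² (W(s) = (3*s)*s = 3*s²)
((S(2, -2)*(4 + 1) - 1)*6)*((29630 + W(-356))*(115074 - 148636)) = (((2*2)*(4 + 1) - 1)*6)*((29630 + 3*(-356)²)*(115074 - 148636)) = ((4*5 - 1)*6)*((29630 + 3*126736)*(-33562)) = ((20 - 1)*6)*((29630 + 380208)*(-33562)) = (19*6)*(409838*(-33562)) = 114*(-13754982956) = -1568068056984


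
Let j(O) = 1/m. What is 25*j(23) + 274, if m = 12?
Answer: 3313/12 ≈ 276.08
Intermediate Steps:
j(O) = 1/12
25*j(23) + 274 = 25*(1/12) + 274 = 25/12 + 274 = 3313/12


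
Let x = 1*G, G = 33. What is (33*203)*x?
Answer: 221067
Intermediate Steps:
x = 33 (x = 1*33 = 33)
(33*203)*x = (33*203)*33 = 6699*33 = 221067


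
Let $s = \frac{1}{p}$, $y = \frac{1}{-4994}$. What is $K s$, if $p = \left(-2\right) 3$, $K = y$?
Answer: $\frac{1}{29964} \approx 3.3373 \cdot 10^{-5}$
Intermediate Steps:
$y = - \frac{1}{4994} \approx -0.00020024$
$K = - \frac{1}{4994} \approx -0.00020024$
$p = -6$
$s = - \frac{1}{6}$ ($s = \frac{1}{-6} = - \frac{1}{6} \approx -0.16667$)
$K s = \left(- \frac{1}{4994}\right) \left(- \frac{1}{6}\right) = \frac{1}{29964}$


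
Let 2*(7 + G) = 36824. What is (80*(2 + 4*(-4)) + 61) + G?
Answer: 17346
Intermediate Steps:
G = 18405 (G = -7 + (½)*36824 = -7 + 18412 = 18405)
(80*(2 + 4*(-4)) + 61) + G = (80*(2 + 4*(-4)) + 61) + 18405 = (80*(2 - 16) + 61) + 18405 = (80*(-14) + 61) + 18405 = (-1120 + 61) + 18405 = -1059 + 18405 = 17346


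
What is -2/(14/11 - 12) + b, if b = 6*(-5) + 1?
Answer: -1700/59 ≈ -28.814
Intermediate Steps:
b = -29 (b = -30 + 1 = -29)
-2/(14/11 - 12) + b = -2/(14/11 - 12) - 29 = -2/(-118/11) - 29 = -2*(-11/118) - 29 = 11/59 - 29 = -1700/59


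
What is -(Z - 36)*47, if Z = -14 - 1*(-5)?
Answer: 2115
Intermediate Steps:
Z = -9 (Z = -14 + 5 = -9)
-(Z - 36)*47 = -(-9 - 36)*47 = -(-45)*47 = -1*(-2115) = 2115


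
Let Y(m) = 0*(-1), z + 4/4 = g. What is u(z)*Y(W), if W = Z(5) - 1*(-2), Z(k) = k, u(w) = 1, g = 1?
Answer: 0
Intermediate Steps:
z = 0 (z = -1 + 1 = 0)
W = 7 (W = 5 - 1*(-2) = 5 + 2 = 7)
Y(m) = 0
u(z)*Y(W) = 1*0 = 0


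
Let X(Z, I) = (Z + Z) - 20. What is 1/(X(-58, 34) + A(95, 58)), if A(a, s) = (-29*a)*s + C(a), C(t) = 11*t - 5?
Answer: -1/158886 ≈ -6.2938e-6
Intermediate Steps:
C(t) = -5 + 11*t
X(Z, I) = -20 + 2*Z (X(Z, I) = 2*Z - 20 = -20 + 2*Z)
A(a, s) = -5 + 11*a - 29*a*s (A(a, s) = (-29*a)*s + (-5 + 11*a) = -29*a*s + (-5 + 11*a) = -5 + 11*a - 29*a*s)
1/(X(-58, 34) + A(95, 58)) = 1/((-20 + 2*(-58)) + (-5 + 11*95 - 29*95*58)) = 1/((-20 - 116) + (-5 + 1045 - 159790)) = 1/(-136 - 158750) = 1/(-158886) = -1/158886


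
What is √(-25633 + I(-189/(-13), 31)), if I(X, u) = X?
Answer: 4*I*√270595/13 ≈ 160.06*I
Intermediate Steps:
√(-25633 + I(-189/(-13), 31)) = √(-25633 - 189/(-13)) = √(-25633 - 189*(-1/13)) = √(-25633 + 189/13) = √(-333040/13) = 4*I*√270595/13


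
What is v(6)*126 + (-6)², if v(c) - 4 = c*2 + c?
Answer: 2808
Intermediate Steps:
v(c) = 4 + 3*c (v(c) = 4 + (c*2 + c) = 4 + (2*c + c) = 4 + 3*c)
v(6)*126 + (-6)² = (4 + 3*6)*126 + (-6)² = (4 + 18)*126 + 36 = 22*126 + 36 = 2772 + 36 = 2808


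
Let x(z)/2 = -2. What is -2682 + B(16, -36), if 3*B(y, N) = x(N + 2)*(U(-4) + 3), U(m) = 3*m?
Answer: -2670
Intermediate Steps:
x(z) = -4 (x(z) = 2*(-2) = -4)
B(y, N) = 12 (B(y, N) = (-4*(3*(-4) + 3))/3 = (-4*(-12 + 3))/3 = (-4*(-9))/3 = (⅓)*36 = 12)
-2682 + B(16, -36) = -2682 + 12 = -2670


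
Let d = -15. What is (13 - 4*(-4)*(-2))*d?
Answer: 285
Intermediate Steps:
(13 - 4*(-4)*(-2))*d = (13 - 4*(-4)*(-2))*(-15) = (13 + 16*(-2))*(-15) = (13 - 32)*(-15) = -19*(-15) = 285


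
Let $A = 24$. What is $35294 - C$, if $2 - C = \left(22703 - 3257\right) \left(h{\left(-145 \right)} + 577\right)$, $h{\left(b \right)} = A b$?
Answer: $-56416446$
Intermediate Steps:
$h{\left(b \right)} = 24 b$
$C = 56451740$ ($C = 2 - \left(22703 - 3257\right) \left(24 \left(-145\right) + 577\right) = 2 - 19446 \left(-3480 + 577\right) = 2 - 19446 \left(-2903\right) = 2 - -56451738 = 2 + 56451738 = 56451740$)
$35294 - C = 35294 - 56451740 = -56416446$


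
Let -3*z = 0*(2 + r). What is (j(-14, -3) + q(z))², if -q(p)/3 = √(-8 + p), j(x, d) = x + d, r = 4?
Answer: 217 + 204*I*√2 ≈ 217.0 + 288.5*I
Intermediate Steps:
j(x, d) = d + x
z = 0 (z = -0*(2 + 4) = -0*6 = -⅓*0 = 0)
q(p) = -3*√(-8 + p)
(j(-14, -3) + q(z))² = ((-3 - 14) - 3*√(-8 + 0))² = (-17 - 6*I*√2)²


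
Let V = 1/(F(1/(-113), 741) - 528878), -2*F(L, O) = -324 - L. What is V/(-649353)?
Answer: 226/77591071138401 ≈ 2.9127e-12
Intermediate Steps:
F(L, O) = 162 + L/2 (F(L, O) = -(-324 - L)/2 = 162 + L/2)
V = -226/119489817 (V = 1/((162 + (½)/(-113)) - 528878) = 1/((162 + (½)*(-1/113)) - 528878) = 1/((162 - 1/226) - 528878) = 1/(36611/226 - 528878) = 1/(-119489817/226) = -226/119489817 ≈ -1.8914e-6)
V/(-649353) = -226/119489817/(-649353) = -226/119489817*(-1/649353) = 226/77591071138401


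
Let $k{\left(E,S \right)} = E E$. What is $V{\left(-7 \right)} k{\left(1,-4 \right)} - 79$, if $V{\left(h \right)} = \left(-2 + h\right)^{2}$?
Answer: $2$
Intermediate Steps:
$k{\left(E,S \right)} = E^{2}$
$V{\left(-7 \right)} k{\left(1,-4 \right)} - 79 = \left(-2 - 7\right)^{2} \cdot 1^{2} - 79 = \left(-9\right)^{2} \cdot 1 - 79 = 81 \cdot 1 - 79 = 81 - 79 = 2$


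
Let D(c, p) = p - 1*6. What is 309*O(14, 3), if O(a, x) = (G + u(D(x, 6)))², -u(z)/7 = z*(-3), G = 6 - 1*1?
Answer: 7725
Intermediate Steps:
D(c, p) = -6 + p (D(c, p) = p - 6 = -6 + p)
G = 5 (G = 6 - 1 = 5)
u(z) = 21*z (u(z) = -7*z*(-3) = -(-21)*z = 21*z)
O(a, x) = 25 (O(a, x) = (5 + 21*(-6 + 6))² = (5 + 21*0)² = (5 + 0)² = 5² = 25)
309*O(14, 3) = 309*25 = 7725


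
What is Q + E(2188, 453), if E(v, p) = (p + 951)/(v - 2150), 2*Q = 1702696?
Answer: 16176314/19 ≈ 8.5139e+5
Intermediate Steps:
Q = 851348 (Q = (½)*1702696 = 851348)
E(v, p) = (951 + p)/(-2150 + v)
Q + E(2188, 453) = 851348 + (951 + 453)/(-2150 + 2188) = 851348 + 1404/38 = 851348 + (1/38)*1404 = 851348 + 702/19 = 16176314/19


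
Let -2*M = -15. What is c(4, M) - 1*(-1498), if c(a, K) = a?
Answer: 1502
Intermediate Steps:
M = 15/2 (M = -½*(-15) = 15/2 ≈ 7.5000)
c(4, M) - 1*(-1498) = 4 - 1*(-1498) = 4 + 1498 = 1502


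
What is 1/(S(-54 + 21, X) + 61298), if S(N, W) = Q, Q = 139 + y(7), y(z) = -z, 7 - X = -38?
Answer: 1/61430 ≈ 1.6279e-5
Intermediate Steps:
X = 45 (X = 7 - 1*(-38) = 7 + 38 = 45)
Q = 132 (Q = 139 - 1*7 = 139 - 7 = 132)
S(N, W) = 132
1/(S(-54 + 21, X) + 61298) = 1/(132 + 61298) = 1/61430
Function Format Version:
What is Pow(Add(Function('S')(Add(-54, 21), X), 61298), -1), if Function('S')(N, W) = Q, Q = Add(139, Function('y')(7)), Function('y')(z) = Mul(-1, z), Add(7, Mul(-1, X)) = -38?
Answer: Rational(1, 61430) ≈ 1.6279e-5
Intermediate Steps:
X = 45 (X = Add(7, Mul(-1, -38)) = Add(7, 38) = 45)
Q = 132 (Q = Add(139, Mul(-1, 7)) = Add(139, -7) = 132)
Function('S')(N, W) = 132
Pow(Add(Function('S')(Add(-54, 21), X), 61298), -1) = Pow(Add(132, 61298), -1) = Pow(61430, -1) = Rational(1, 61430)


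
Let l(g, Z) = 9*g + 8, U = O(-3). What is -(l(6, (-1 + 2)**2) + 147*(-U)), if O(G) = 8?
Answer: 1114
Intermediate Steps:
U = 8
l(g, Z) = 8 + 9*g
-(l(6, (-1 + 2)**2) + 147*(-U)) = -((8 + 9*6) + 147*(-1*8)) = -((8 + 54) + 147*(-8)) = -(62 - 1176) = -1*(-1114) = 1114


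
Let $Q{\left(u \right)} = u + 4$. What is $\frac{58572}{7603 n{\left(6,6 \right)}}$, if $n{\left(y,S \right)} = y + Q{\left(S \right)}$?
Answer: $\frac{14643}{30412} \approx 0.48149$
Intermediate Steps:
$Q{\left(u \right)} = 4 + u$
$n{\left(y,S \right)} = 4 + S + y$ ($n{\left(y,S \right)} = y + \left(4 + S\right) = 4 + S + y$)
$\frac{58572}{7603 n{\left(6,6 \right)}} = \frac{58572}{7603 \left(4 + 6 + 6\right)} = \frac{58572}{7603 \cdot 16} = \frac{58572}{121648} = 58572 \cdot \frac{1}{121648} = \frac{14643}{30412}$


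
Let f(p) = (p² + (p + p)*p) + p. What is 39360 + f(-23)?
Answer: 40924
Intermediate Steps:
f(p) = p + 3*p² (f(p) = (p² + (2*p)*p) + p = (p² + 2*p²) + p = 3*p² + p = p + 3*p²)
39360 + f(-23) = 39360 - 23*(1 + 3*(-23)) = 39360 - 23*(1 - 69) = 39360 - 23*(-68) = 39360 + 1564 = 40924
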